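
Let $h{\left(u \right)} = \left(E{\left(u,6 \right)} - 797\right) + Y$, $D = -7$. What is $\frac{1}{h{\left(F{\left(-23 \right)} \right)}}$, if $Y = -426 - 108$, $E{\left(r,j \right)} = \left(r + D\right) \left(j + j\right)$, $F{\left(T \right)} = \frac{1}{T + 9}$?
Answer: $- \frac{7}{9911} \approx -0.00070629$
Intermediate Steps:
$F{\left(T \right)} = \frac{1}{9 + T}$
$E{\left(r,j \right)} = 2 j \left(-7 + r\right)$ ($E{\left(r,j \right)} = \left(r - 7\right) \left(j + j\right) = \left(-7 + r\right) 2 j = 2 j \left(-7 + r\right)$)
$Y = -534$ ($Y = -426 - 108 = -534$)
$h{\left(u \right)} = -1415 + 12 u$ ($h{\left(u \right)} = \left(2 \cdot 6 \left(-7 + u\right) - 797\right) - 534 = \left(\left(-84 + 12 u\right) - 797\right) - 534 = \left(-881 + 12 u\right) - 534 = -1415 + 12 u$)
$\frac{1}{h{\left(F{\left(-23 \right)} \right)}} = \frac{1}{-1415 + \frac{12}{9 - 23}} = \frac{1}{-1415 + \frac{12}{-14}} = \frac{1}{-1415 + 12 \left(- \frac{1}{14}\right)} = \frac{1}{-1415 - \frac{6}{7}} = \frac{1}{- \frac{9911}{7}} = - \frac{7}{9911}$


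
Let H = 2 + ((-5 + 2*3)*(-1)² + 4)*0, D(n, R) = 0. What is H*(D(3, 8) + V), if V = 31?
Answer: 62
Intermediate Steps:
H = 2 (H = 2 + ((-5 + 6)*1 + 4)*0 = 2 + (1*1 + 4)*0 = 2 + (1 + 4)*0 = 2 + 5*0 = 2 + 0 = 2)
H*(D(3, 8) + V) = 2*(0 + 31) = 2*31 = 62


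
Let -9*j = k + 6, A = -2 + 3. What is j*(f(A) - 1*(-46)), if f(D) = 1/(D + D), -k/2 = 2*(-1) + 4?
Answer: -31/3 ≈ -10.333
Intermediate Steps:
A = 1
k = -4 (k = -2*(2*(-1) + 4) = -2*(-2 + 4) = -2*2 = -4)
f(D) = 1/(2*D)
j = -2/9 (j = -(-4 + 6)/9 = -⅑*2 = -2/9 ≈ -0.22222)
j*(f(A) - 1*(-46)) = -2*((½)/1 - 1*(-46))/9 = -2*((½)*1 + 46)/9 = -2*(½ + 46)/9 = -2/9*93/2 = -31/3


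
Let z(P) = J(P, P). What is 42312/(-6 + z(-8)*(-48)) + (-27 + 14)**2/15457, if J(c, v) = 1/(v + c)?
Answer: -16769643/1189 ≈ -14104.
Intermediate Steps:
J(c, v) = 1/(c + v)
z(P) = 1/(2*P) (z(P) = 1/(P + P) = 1/(2*P))
42312/(-6 + z(-8)*(-48)) + (-27 + 14)**2/15457 = 42312/(-6 + ((1/2)/(-8))*(-48)) + (-27 + 14)**2/15457 = 42312/(-6 + ((1/2)*(-1/8))*(-48)) + (-13)**2*(1/15457) = 42312/(-6 - 1/16*(-48)) + 169*(1/15457) = 42312/(-6 + 3) + 13/1189 = 42312/(-3) + 13/1189 = 42312*(-1/3) + 13/1189 = -14104 + 13/1189 = -16769643/1189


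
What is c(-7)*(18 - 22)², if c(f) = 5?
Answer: 80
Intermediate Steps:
c(-7)*(18 - 22)² = 5*(18 - 22)² = 5*(-4)² = 5*16 = 80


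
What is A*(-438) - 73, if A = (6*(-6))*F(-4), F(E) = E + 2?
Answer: -31609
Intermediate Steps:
F(E) = 2 + E
A = 72 (A = (6*(-6))*(2 - 4) = -36*(-2) = 72)
A*(-438) - 73 = 72*(-438) - 73 = -31536 - 73 = -31609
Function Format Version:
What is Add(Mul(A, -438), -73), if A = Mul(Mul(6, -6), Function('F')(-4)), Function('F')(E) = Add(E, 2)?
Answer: -31609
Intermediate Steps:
Function('F')(E) = Add(2, E)
A = 72 (A = Mul(Mul(6, -6), Add(2, -4)) = Mul(-36, -2) = 72)
Add(Mul(A, -438), -73) = Add(Mul(72, -438), -73) = Add(-31536, -73) = -31609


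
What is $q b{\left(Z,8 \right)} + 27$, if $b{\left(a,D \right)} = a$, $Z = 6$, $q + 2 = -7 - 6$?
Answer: $-63$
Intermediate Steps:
$q = -15$ ($q = -2 - 13 = -15$)
$q b{\left(Z,8 \right)} + 27 = \left(-15\right) 6 + 27 = -90 + 27 = -63$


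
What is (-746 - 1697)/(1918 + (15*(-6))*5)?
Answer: -2443/1468 ≈ -1.6642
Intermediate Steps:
(-746 - 1697)/(1918 + (15*(-6))*5) = -2443/(1918 - 90*5) = -2443/(1918 - 450) = -2443/1468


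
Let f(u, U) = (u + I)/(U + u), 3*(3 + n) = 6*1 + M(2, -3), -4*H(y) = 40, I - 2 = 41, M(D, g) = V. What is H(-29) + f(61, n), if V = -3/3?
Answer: -1478/179 ≈ -8.2570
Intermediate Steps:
V = -1 (V = -3*⅓ = -1)
M(D, g) = -1
I = 43 (I = 2 + 41 = 43)
H(y) = -10 (H(y) = -¼*40 = -10)
n = -4/3 (n = -3 + (6*1 - 1)/3 = -3 + (6 - 1)/3 = -3 + (⅓)*5 = -3 + 5/3 = -4/3 ≈ -1.3333)
f(u, U) = (43 + u)/(U + u) (f(u, U) = (u + 43)/(U + u) = (43 + u)/(U + u))
H(-29) + f(61, n) = -10 + (43 + 61)/(-4/3 + 61) = -10 + 104/(179/3) = -10 + (3/179)*104 = -10 + 312/179 = -1478/179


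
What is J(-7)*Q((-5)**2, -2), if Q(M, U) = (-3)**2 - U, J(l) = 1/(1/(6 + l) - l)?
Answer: 11/6 ≈ 1.8333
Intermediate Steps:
Q(M, U) = 9 - U
J(-7)*Q((-5)**2, -2) = ((-6 - 1*(-7))/(-1 + (-7)**2 + 6*(-7)))*(9 - 1*(-2)) = ((-6 + 7)/(-1 + 49 - 42))*(9 + 2) = (1/6)*11 = 11/6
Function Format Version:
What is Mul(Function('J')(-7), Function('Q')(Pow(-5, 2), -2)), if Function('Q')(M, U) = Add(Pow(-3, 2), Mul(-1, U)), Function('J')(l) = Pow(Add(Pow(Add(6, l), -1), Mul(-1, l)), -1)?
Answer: Rational(11, 6) ≈ 1.8333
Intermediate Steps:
Function('Q')(M, U) = Add(9, Mul(-1, U))
Mul(Function('J')(-7), Function('Q')(Pow(-5, 2), -2)) = Mul(Mul(Pow(Add(-1, Pow(-7, 2), Mul(6, -7)), -1), Add(-6, Mul(-1, -7))), Add(9, Mul(-1, -2))) = Mul(Mul(Pow(Add(-1, 49, -42), -1), Add(-6, 7)), Add(9, 2)) = Mul(Mul(Pow(6, -1), 1), 11) = Mul(Mul(Rational(1, 6), 1), 11) = Mul(Rational(1, 6), 11) = Rational(11, 6)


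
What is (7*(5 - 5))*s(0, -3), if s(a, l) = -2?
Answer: 0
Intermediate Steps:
(7*(5 - 5))*s(0, -3) = (7*(5 - 5))*(-2) = (7*0)*(-2) = 0*(-2) = 0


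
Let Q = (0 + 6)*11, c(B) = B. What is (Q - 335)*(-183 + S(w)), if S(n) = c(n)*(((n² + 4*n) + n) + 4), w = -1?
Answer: 49227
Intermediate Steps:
S(n) = n*(4 + n² + 5*n) (S(n) = n*(((n² + 4*n) + n) + 4) = n*((n² + 5*n) + 4) = n*(4 + n² + 5*n))
Q = 66 (Q = 6*11 = 66)
(Q - 335)*(-183 + S(w)) = (66 - 335)*(-183 - (4 + (-1)² + 5*(-1))) = -269*(-183 - (4 + 1 - 5)) = -269*(-183 - 1*0) = -269*(-183 + 0) = -269*(-183) = 49227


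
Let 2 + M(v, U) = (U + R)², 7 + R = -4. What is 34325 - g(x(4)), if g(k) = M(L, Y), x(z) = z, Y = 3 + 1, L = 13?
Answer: 34278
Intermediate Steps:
R = -11 (R = -7 - 4 = -11)
Y = 4
M(v, U) = -2 + (-11 + U)² (M(v, U) = -2 + (U - 11)² = -2 + (-11 + U)²)
g(k) = 47 (g(k) = -2 + (-11 + 4)² = -2 + (-7)² = -2 + 49 = 47)
34325 - g(x(4)) = 34325 - 1*47 = 34325 - 47 = 34278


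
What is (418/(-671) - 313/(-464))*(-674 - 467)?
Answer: -1667001/28304 ≈ -58.896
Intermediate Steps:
(418/(-671) - 313/(-464))*(-674 - 467) = (418*(-1/671) - 313*(-1/464))*(-1141) = (-38/61 + 313/464)*(-1141) = (1461/28304)*(-1141) = -1667001/28304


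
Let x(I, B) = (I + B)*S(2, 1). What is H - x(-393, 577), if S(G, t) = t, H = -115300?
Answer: -115484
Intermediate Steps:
x(I, B) = B + I (x(I, B) = (I + B)*1 = (B + I)*1 = B + I)
H - x(-393, 577) = -115300 - (577 - 393) = -115300 - 1*184 = -115300 - 184 = -115484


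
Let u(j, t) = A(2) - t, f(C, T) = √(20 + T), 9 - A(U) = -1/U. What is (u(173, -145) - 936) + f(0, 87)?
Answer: -1563/2 + √107 ≈ -771.16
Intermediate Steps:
A(U) = 9 + 1/U (A(U) = 9 - (-1)/U = 9 + 1/U)
u(j, t) = 19/2 - t (u(j, t) = (9 + 1/2) - t = (9 + ½) - t = 19/2 - t)
(u(173, -145) - 936) + f(0, 87) = ((19/2 - 1*(-145)) - 936) + √(20 + 87) = ((19/2 + 145) - 936) + √107 = (309/2 - 936) + √107 = -1563/2 + √107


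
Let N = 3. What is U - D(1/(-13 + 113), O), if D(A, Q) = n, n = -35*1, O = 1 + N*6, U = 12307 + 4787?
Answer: 17129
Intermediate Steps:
U = 17094
O = 19 (O = 1 + 3*6 = 1 + 18 = 19)
n = -35
D(A, Q) = -35
U - D(1/(-13 + 113), O) = 17094 - 1*(-35) = 17094 + 35 = 17129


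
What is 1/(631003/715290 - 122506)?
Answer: -715290/87626685737 ≈ -8.1629e-6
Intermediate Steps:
1/(631003/715290 - 122506) = 1/(-87626685737/715290) = -715290/87626685737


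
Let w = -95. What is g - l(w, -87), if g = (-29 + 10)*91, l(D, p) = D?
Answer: -1634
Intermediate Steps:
g = -1729 (g = -19*91 = -1729)
g - l(w, -87) = -1729 - 1*(-95) = -1729 + 95 = -1634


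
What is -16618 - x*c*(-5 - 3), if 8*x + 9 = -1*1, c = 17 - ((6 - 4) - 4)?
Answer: -16808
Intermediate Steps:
c = 19 (c = 17 - (2 - 4) = 17 - 1*(-2) = 17 + 2 = 19)
x = -5/4 (x = -9/8 + (-1*1)/8 = -9/8 + (⅛)*(-1) = -9/8 - ⅛ = -5/4 ≈ -1.2500)
-16618 - x*c*(-5 - 3) = -16618 - (-5/4*19)*(-5 - 3) = -16618 - (-95)*(-8)/4 = -16618 - 1*190 = -16618 - 190 = -16808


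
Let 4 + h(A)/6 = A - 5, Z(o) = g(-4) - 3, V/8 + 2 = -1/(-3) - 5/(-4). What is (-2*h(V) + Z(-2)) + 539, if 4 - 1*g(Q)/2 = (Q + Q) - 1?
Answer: 710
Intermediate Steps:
V = -10/3 (V = -16 + 8*(-1/(-3) - 5/(-4)) = -16 + 8*(-1*(-⅓) - 5*(-¼)) = -16 + 8*(⅓ + 5/4) = -16 + 8*(19/12) = -16 + 38/3 = -10/3 ≈ -3.3333)
g(Q) = 10 - 4*Q (g(Q) = 8 - 2*((Q + Q) - 1) = 8 - 2*(2*Q - 1) = 8 - 2*(-1 + 2*Q) = 8 + (2 - 4*Q) = 10 - 4*Q)
Z(o) = 23 (Z(o) = (10 - 4*(-4)) - 3 = (10 + 16) - 3 = 26 - 3 = 23)
h(A) = -54 + 6*A (h(A) = -24 + 6*(A - 5) = -24 + 6*(-5 + A) = -24 + (-30 + 6*A) = -54 + 6*A)
(-2*h(V) + Z(-2)) + 539 = (-2*(-54 + 6*(-10/3)) + 23) + 539 = (-2*(-54 - 20) + 23) + 539 = (-2*(-74) + 23) + 539 = (148 + 23) + 539 = 171 + 539 = 710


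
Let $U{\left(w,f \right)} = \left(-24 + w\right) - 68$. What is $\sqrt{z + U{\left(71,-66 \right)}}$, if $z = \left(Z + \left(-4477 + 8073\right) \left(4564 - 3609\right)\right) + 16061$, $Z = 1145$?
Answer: $3 \sqrt{383485} \approx 1857.8$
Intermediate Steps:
$U{\left(w,f \right)} = -92 + w$
$z = 3451386$ ($z = \left(1145 + \left(-4477 + 8073\right) \left(4564 - 3609\right)\right) + 16061 = \left(1145 + 3596 \cdot 955\right) + 16061 = \left(1145 + 3434180\right) + 16061 = 3435325 + 16061 = 3451386$)
$\sqrt{z + U{\left(71,-66 \right)}} = \sqrt{3451386 + \left(-92 + 71\right)} = \sqrt{3451386 - 21} = \sqrt{3451365} = 3 \sqrt{383485}$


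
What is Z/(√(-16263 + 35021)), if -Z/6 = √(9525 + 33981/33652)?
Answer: -9*√2544609230654/3357682 ≈ -4.2758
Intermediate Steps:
Z = -9*√135654613/179 (Z = -6*√(9525 + 33981/33652) = -6*√(9525 + 33981*(1/33652)) = -6*√(9525 + 723/716) = -9*√135654613/179 ≈ -585.61)
Z/(√(-16263 + 35021)) = (-9*√135654613/179)/(√(-16263 + 35021)) = (-9*√135654613/179)/(√18758) = (-9*√135654613/179)*(√18758/18758) = -9*√2544609230654/3357682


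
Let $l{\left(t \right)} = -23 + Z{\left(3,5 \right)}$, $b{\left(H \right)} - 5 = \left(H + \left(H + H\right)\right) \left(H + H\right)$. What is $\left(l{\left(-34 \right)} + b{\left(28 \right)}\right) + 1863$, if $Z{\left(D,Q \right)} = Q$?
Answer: $6554$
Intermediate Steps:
$b{\left(H \right)} = 5 + 6 H^{2}$ ($b{\left(H \right)} = 5 + \left(H + \left(H + H\right)\right) \left(H + H\right) = 5 + \left(H + 2 H\right) 2 H = 5 + 3 H 2 H = 5 + 6 H^{2}$)
$l{\left(t \right)} = -18$ ($l{\left(t \right)} = -23 + 5 = -18$)
$\left(l{\left(-34 \right)} + b{\left(28 \right)}\right) + 1863 = \left(-18 + \left(5 + 6 \cdot 28^{2}\right)\right) + 1863 = \left(-18 + \left(5 + 6 \cdot 784\right)\right) + 1863 = \left(-18 + \left(5 + 4704\right)\right) + 1863 = \left(-18 + 4709\right) + 1863 = 4691 + 1863 = 6554$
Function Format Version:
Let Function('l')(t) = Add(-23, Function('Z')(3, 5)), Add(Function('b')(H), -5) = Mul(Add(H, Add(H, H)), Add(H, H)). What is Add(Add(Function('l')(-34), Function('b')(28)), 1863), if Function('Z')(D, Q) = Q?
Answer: 6554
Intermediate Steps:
Function('b')(H) = Add(5, Mul(6, Pow(H, 2))) (Function('b')(H) = Add(5, Mul(Add(H, Add(H, H)), Add(H, H))) = Add(5, Mul(Add(H, Mul(2, H)), Mul(2, H))) = Add(5, Mul(Mul(3, H), Mul(2, H))) = Add(5, Mul(6, Pow(H, 2))))
Function('l')(t) = -18 (Function('l')(t) = Add(-23, 5) = -18)
Add(Add(Function('l')(-34), Function('b')(28)), 1863) = Add(Add(-18, Add(5, Mul(6, Pow(28, 2)))), 1863) = Add(Add(-18, Add(5, Mul(6, 784))), 1863) = Add(Add(-18, Add(5, 4704)), 1863) = Add(Add(-18, 4709), 1863) = Add(4691, 1863) = 6554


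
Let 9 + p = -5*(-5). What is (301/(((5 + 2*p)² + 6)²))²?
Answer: 90601/3574462890625 ≈ 2.5347e-8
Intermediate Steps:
p = 16 (p = -9 - 5*(-5) = -9 + 25 = 16)
(301/(((5 + 2*p)² + 6)²))² = (301/(((5 + 2*16)² + 6)²))² = (301/(((5 + 32)² + 6)²))² = (301/((37² + 6)²))² = (301/((1369 + 6)²))² = (301/(1375²))² = (301/1890625)² = 90601/3574462890625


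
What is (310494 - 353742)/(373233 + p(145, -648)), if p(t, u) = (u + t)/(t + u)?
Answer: -21624/186617 ≈ -0.11587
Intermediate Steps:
p(t, u) = 1 (p(t, u) = (t + u)/(t + u) = 1)
(310494 - 353742)/(373233 + p(145, -648)) = (310494 - 353742)/(373233 + 1) = -43248/373234 = -43248*1/373234 = -21624/186617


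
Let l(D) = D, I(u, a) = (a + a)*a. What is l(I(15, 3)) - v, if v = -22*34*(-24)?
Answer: -17934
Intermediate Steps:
I(u, a) = 2*a² (I(u, a) = (2*a)*a = 2*a²)
v = 17952 (v = -748*(-24) = 17952)
l(I(15, 3)) - v = 2*3² - 1*17952 = 2*9 - 17952 = 18 - 17952 = -17934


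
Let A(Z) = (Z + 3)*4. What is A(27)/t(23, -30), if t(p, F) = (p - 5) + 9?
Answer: 40/9 ≈ 4.4444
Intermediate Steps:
t(p, F) = 4 + p (t(p, F) = (-5 + p) + 9 = 4 + p)
A(Z) = 12 + 4*Z (A(Z) = (3 + Z)*4 = 12 + 4*Z)
A(27)/t(23, -30) = (12 + 4*27)/(4 + 23) = (12 + 108)/27 = 120*(1/27) = 40/9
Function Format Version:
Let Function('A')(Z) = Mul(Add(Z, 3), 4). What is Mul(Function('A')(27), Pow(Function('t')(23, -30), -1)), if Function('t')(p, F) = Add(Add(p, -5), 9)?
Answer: Rational(40, 9) ≈ 4.4444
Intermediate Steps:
Function('t')(p, F) = Add(4, p) (Function('t')(p, F) = Add(Add(-5, p), 9) = Add(4, p))
Function('A')(Z) = Add(12, Mul(4, Z)) (Function('A')(Z) = Mul(Add(3, Z), 4) = Add(12, Mul(4, Z)))
Mul(Function('A')(27), Pow(Function('t')(23, -30), -1)) = Mul(Add(12, Mul(4, 27)), Pow(Add(4, 23), -1)) = Mul(Add(12, 108), Pow(27, -1)) = Mul(120, Rational(1, 27)) = Rational(40, 9)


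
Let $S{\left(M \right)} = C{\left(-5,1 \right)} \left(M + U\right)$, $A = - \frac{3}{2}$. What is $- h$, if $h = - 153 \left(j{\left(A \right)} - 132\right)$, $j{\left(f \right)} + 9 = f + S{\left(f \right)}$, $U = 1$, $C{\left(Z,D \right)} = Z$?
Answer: $-21420$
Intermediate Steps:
$A = - \frac{3}{2}$ ($A = \left(-3\right) \frac{1}{2} = - \frac{3}{2} \approx -1.5$)
$S{\left(M \right)} = -5 - 5 M$ ($S{\left(M \right)} = - 5 \left(M + 1\right) = - 5 \left(1 + M\right) = -5 - 5 M$)
$j{\left(f \right)} = -14 - 4 f$ ($j{\left(f \right)} = -9 - \left(5 + 4 f\right) = -14 - 4 f$)
$h = 21420$ ($h = - 153 \left(\left(-14 - -6\right) - 132\right) = - 153 \left(\left(-14 + 6\right) - 132\right) = - 153 \left(-8 - 132\right) = \left(-153\right) \left(-140\right) = 21420$)
$- h = \left(-1\right) 21420 = -21420$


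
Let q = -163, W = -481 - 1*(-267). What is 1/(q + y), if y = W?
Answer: -1/377 ≈ -0.0026525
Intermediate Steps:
W = -214 (W = -481 + 267 = -214)
y = -214
1/(q + y) = 1/(-163 - 214) = 1/(-377) = -1/377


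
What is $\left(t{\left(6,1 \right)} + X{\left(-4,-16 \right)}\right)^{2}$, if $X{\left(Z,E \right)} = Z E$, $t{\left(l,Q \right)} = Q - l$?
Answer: $3481$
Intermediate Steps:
$X{\left(Z,E \right)} = E Z$
$\left(t{\left(6,1 \right)} + X{\left(-4,-16 \right)}\right)^{2} = \left(\left(1 - 6\right) - -64\right)^{2} = \left(\left(1 - 6\right) + 64\right)^{2} = \left(-5 + 64\right)^{2} = 59^{2} = 3481$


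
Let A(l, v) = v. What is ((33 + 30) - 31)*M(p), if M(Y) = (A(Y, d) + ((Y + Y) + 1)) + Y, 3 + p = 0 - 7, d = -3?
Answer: -1024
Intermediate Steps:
p = -10 (p = -3 + (0 - 7) = -3 - 7 = -10)
M(Y) = -2 + 3*Y (M(Y) = (-3 + ((Y + Y) + 1)) + Y = (-3 + (2*Y + 1)) + Y = (-3 + (1 + 2*Y)) + Y = (-2 + 2*Y) + Y = -2 + 3*Y)
((33 + 30) - 31)*M(p) = ((33 + 30) - 31)*(-2 + 3*(-10)) = (63 - 31)*(-2 - 30) = 32*(-32) = -1024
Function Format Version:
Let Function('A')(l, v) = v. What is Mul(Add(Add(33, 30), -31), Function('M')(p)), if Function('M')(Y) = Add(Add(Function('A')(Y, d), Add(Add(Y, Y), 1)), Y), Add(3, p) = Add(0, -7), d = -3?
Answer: -1024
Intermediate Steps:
p = -10 (p = Add(-3, Add(0, -7)) = Add(-3, -7) = -10)
Function('M')(Y) = Add(-2, Mul(3, Y)) (Function('M')(Y) = Add(Add(-3, Add(Add(Y, Y), 1)), Y) = Add(Add(-3, Add(Mul(2, Y), 1)), Y) = Add(Add(-3, Add(1, Mul(2, Y))), Y) = Add(Add(-2, Mul(2, Y)), Y) = Add(-2, Mul(3, Y)))
Mul(Add(Add(33, 30), -31), Function('M')(p)) = Mul(Add(Add(33, 30), -31), Add(-2, Mul(3, -10))) = Mul(Add(63, -31), Add(-2, -30)) = Mul(32, -32) = -1024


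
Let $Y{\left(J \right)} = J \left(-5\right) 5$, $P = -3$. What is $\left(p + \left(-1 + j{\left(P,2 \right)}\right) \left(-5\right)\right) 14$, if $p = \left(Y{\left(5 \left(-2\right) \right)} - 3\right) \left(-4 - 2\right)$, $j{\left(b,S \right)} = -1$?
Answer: $-20608$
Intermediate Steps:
$Y{\left(J \right)} = - 25 J$ ($Y{\left(J \right)} = - 5 J 5 = - 25 J$)
$p = -1482$ ($p = \left(- 25 \cdot 5 \left(-2\right) - 3\right) \left(-4 - 2\right) = \left(\left(-25\right) \left(-10\right) - 3\right) \left(-6\right) = \left(250 - 3\right) \left(-6\right) = 247 \left(-6\right) = -1482$)
$\left(p + \left(-1 + j{\left(P,2 \right)}\right) \left(-5\right)\right) 14 = \left(-1482 + \left(-1 - 1\right) \left(-5\right)\right) 14 = \left(-1482 - -10\right) 14 = \left(-1482 + 10\right) 14 = \left(-1472\right) 14 = -20608$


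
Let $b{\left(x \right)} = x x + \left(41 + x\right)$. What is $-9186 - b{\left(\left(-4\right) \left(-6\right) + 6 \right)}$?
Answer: $-10157$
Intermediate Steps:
$b{\left(x \right)} = 41 + x + x^{2}$ ($b{\left(x \right)} = x^{2} + \left(41 + x\right) = 41 + x + x^{2}$)
$-9186 - b{\left(\left(-4\right) \left(-6\right) + 6 \right)} = -9186 - \left(41 + \left(\left(-4\right) \left(-6\right) + 6\right) + \left(\left(-4\right) \left(-6\right) + 6\right)^{2}\right) = -9186 - \left(41 + \left(24 + 6\right) + \left(24 + 6\right)^{2}\right) = -9186 - \left(41 + 30 + 30^{2}\right) = -9186 - \left(41 + 30 + 900\right) = -9186 - 971 = -10157$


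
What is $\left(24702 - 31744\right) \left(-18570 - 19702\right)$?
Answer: $269511424$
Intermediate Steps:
$\left(24702 - 31744\right) \left(-18570 - 19702\right) = \left(-7042\right) \left(-38272\right) = 269511424$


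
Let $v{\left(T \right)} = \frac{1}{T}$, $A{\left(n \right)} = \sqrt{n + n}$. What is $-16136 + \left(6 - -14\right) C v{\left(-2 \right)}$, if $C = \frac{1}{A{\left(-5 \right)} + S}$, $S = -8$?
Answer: $- \frac{596992}{37} + \frac{5 i \sqrt{10}}{37} \approx -16135.0 + 0.42733 i$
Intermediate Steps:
$A{\left(n \right)} = \sqrt{2} \sqrt{n}$ ($A{\left(n \right)} = \sqrt{2 n} = \sqrt{2} \sqrt{n}$)
$C = \frac{1}{-8 + i \sqrt{10}}$ ($C = \frac{1}{\sqrt{2} \sqrt{-5} - 8} = \frac{1}{\sqrt{2} i \sqrt{5} - 8} = \frac{1}{i \sqrt{10} - 8} = \frac{1}{-8 + i \sqrt{10}} \approx -0.10811 - 0.042733 i$)
$-16136 + \left(6 - -14\right) C v{\left(-2 \right)} = -16136 + \frac{\left(6 - -14\right) \left(- \frac{4}{37} - \frac{i \sqrt{10}}{74}\right)}{-2} = -16136 + \left(6 + 14\right) \left(- \frac{4}{37} - \frac{i \sqrt{10}}{74}\right) \left(- \frac{1}{2}\right) = -16136 + 20 \left(- \frac{4}{37} - \frac{i \sqrt{10}}{74}\right) \left(- \frac{1}{2}\right) = -16136 + \left(- \frac{80}{37} - \frac{10 i \sqrt{10}}{37}\right) \left(- \frac{1}{2}\right) = -16136 + \left(\frac{40}{37} + \frac{5 i \sqrt{10}}{37}\right) = - \frac{596992}{37} + \frac{5 i \sqrt{10}}{37}$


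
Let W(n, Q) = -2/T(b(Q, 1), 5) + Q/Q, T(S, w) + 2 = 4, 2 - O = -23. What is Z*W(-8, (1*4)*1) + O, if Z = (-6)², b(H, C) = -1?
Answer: 25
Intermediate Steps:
O = 25 (O = 2 - 1*(-23) = 2 + 23 = 25)
T(S, w) = 2 (T(S, w) = -2 + 4 = 2)
W(n, Q) = 0 (W(n, Q) = -2/2 + Q/Q = -2*½ + 1 = -1 + 1 = 0)
Z = 36
Z*W(-8, (1*4)*1) + O = 36*0 + 25 = 0 + 25 = 25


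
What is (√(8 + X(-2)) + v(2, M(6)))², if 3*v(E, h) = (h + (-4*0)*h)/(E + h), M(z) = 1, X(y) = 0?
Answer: 649/81 + 4*√2/9 ≈ 8.6409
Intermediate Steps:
v(E, h) = h/(3*(E + h)) (v(E, h) = ((h + (-4*0)*h)/(E + h))/3 = ((h + 0*h)/(E + h))/3 = ((h + 0)/(E + h))/3 = (h/(E + h))/3 = h/(3*(E + h)))
(√(8 + X(-2)) + v(2, M(6)))² = (√(8 + 0) + (⅓)*1/(2 + 1))² = (√8 + (⅓)*1/3)² = (2*√2 + (⅓)*1*(⅓))² = (2*√2 + ⅑)² = (⅑ + 2*√2)²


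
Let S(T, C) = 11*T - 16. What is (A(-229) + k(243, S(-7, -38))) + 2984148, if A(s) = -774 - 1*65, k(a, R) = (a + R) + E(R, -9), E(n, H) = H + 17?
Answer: 2983467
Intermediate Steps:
E(n, H) = 17 + H
S(T, C) = -16 + 11*T
k(a, R) = 8 + R + a (k(a, R) = (a + R) + (17 - 9) = (R + a) + 8 = 8 + R + a)
A(s) = -839 (A(s) = -774 - 65 = -839)
(A(-229) + k(243, S(-7, -38))) + 2984148 = (-839 + (8 + (-16 + 11*(-7)) + 243)) + 2984148 = (-839 + (8 + (-16 - 77) + 243)) + 2984148 = (-839 + (8 - 93 + 243)) + 2984148 = (-839 + 158) + 2984148 = -681 + 2984148 = 2983467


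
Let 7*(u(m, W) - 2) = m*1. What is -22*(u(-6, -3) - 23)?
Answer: 3366/7 ≈ 480.86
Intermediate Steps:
u(m, W) = 2 + m/7 (u(m, W) = 2 + (m*1)/7 = 2 + m/7)
-22*(u(-6, -3) - 23) = -22*((2 + (⅐)*(-6)) - 23) = -22*((2 - 6/7) - 23) = -22*(8/7 - 23) = -22*(-153/7) = 3366/7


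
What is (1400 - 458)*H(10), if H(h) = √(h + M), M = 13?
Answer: 942*√23 ≈ 4517.7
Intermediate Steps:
H(h) = √(13 + h) (H(h) = √(h + 13) = √(13 + h))
(1400 - 458)*H(10) = (1400 - 458)*√(13 + 10) = 942*√23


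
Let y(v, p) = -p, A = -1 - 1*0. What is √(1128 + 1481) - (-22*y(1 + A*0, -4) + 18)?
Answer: 70 + √2609 ≈ 121.08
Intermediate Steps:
A = -1 (A = -1 + 0 = -1)
√(1128 + 1481) - (-22*y(1 + A*0, -4) + 18) = √(1128 + 1481) - (-(-22)*(-4) + 18) = √2609 - (-22*4 + 18) = √2609 - (-88 + 18) = √2609 - 1*(-70) = √2609 + 70 = 70 + √2609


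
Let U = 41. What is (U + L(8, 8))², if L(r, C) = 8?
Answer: 2401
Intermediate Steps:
(U + L(8, 8))² = (41 + 8)² = 49² = 2401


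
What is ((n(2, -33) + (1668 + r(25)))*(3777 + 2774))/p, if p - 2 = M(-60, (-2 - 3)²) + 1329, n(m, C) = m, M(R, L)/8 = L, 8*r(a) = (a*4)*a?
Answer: 25974715/3062 ≈ 8482.9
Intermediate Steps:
r(a) = a²/2 (r(a) = ((a*4)*a)/8 = ((4*a)*a)/8 = (4*a²)/8 = a²/2)
M(R, L) = 8*L
p = 1531 (p = 2 + (8*(-2 - 3)² + 1329) = 2 + (8*(-5)² + 1329) = 2 + (8*25 + 1329) = 2 + (200 + 1329) = 2 + 1529 = 1531)
((n(2, -33) + (1668 + r(25)))*(3777 + 2774))/p = ((2 + (1668 + (½)*25²))*(3777 + 2774))/1531 = ((2 + (1668 + (½)*625))*6551)*(1/1531) = ((2 + (1668 + 625/2))*6551)*(1/1531) = ((2 + 3961/2)*6551)*(1/1531) = ((3965/2)*6551)*(1/1531) = (25974715/2)*(1/1531) = 25974715/3062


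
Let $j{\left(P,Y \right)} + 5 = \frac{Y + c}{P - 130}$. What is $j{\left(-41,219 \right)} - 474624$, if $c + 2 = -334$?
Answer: $- \frac{9017938}{19} \approx -4.7463 \cdot 10^{5}$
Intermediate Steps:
$c = -336$ ($c = -2 - 334 = -336$)
$j{\left(P,Y \right)} = -5 + \frac{-336 + Y}{-130 + P}$ ($j{\left(P,Y \right)} = -5 + \frac{Y - 336}{P - 130} = -5 + \frac{-336 + Y}{-130 + P}$)
$j{\left(-41,219 \right)} - 474624 = \frac{314 + 219 - -205}{-130 - 41} - 474624 = \frac{314 + 219 + 205}{-171} - 474624 = \left(- \frac{1}{171}\right) 738 - 474624 = - \frac{82}{19} - 474624 = - \frac{9017938}{19}$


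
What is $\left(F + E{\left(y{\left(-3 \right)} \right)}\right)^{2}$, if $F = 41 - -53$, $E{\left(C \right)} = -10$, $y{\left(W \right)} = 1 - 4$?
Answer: $7056$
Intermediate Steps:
$y{\left(W \right)} = -3$ ($y{\left(W \right)} = 1 - 4 = -3$)
$F = 94$ ($F = 41 + 53 = 94$)
$\left(F + E{\left(y{\left(-3 \right)} \right)}\right)^{2} = \left(94 - 10\right)^{2} = 84^{2} = 7056$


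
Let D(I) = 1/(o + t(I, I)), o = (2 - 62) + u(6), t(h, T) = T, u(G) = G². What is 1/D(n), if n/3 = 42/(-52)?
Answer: -687/26 ≈ -26.423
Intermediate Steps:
o = -24 (o = (2 - 62) + 6² = -60 + 36 = -24)
n = -63/26 (n = 3*(42/(-52)) = 3*(42*(-1/52)) = 3*(-21/26) = -63/26 ≈ -2.4231)
D(I) = 1/(-24 + I)
1/D(n) = 1/(1/(-24 - 63/26)) = 1/(1/(-687/26)) = 1/(-26/687) = -687/26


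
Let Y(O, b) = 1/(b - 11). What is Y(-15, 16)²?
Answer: 1/25 ≈ 0.040000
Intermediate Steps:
Y(O, b) = 1/(-11 + b)
Y(-15, 16)² = (1/(-11 + 16))² = (1/5)² = (⅕)² = 1/25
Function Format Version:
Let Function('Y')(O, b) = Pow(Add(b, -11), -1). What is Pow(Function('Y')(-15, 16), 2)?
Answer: Rational(1, 25) ≈ 0.040000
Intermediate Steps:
Function('Y')(O, b) = Pow(Add(-11, b), -1)
Pow(Function('Y')(-15, 16), 2) = Pow(Pow(Add(-11, 16), -1), 2) = Pow(Pow(5, -1), 2) = Pow(Rational(1, 5), 2) = Rational(1, 25)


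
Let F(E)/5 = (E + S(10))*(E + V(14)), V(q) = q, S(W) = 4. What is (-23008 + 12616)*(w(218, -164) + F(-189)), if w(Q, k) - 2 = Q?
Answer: -1684491240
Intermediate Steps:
w(Q, k) = 2 + Q
F(E) = 5*(4 + E)*(14 + E) (F(E) = 5*((E + 4)*(E + 14)) = 5*((4 + E)*(14 + E)) = 5*(4 + E)*(14 + E))
(-23008 + 12616)*(w(218, -164) + F(-189)) = (-23008 + 12616)*((2 + 218) + (280 + 5*(-189)² + 90*(-189))) = -10392*(220 + (280 + 5*35721 - 17010)) = -10392*(220 + (280 + 178605 - 17010)) = -10392*(220 + 161875) = -10392*162095 = -1684491240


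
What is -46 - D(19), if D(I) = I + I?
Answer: -84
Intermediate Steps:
D(I) = 2*I
-46 - D(19) = -46 - 2*19 = -46 - 1*38 = -46 - 38 = -84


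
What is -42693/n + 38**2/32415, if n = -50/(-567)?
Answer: -156933519233/324150 ≈ -4.8414e+5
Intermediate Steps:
n = 50/567 (n = -1/567*(-50) = 50/567 ≈ 0.088183)
-42693/n + 38**2/32415 = -42693/50/567 + 38**2/32415 = -42693*567/50 + 1444*(1/32415) = -24206931/50 + 1444/32415 = -156933519233/324150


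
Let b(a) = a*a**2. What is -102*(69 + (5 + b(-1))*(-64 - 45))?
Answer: 37434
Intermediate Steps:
b(a) = a**3
-102*(69 + (5 + b(-1))*(-64 - 45)) = -102*(69 + (5 + (-1)**3)*(-64 - 45)) = -102*(69 + (5 - 1)*(-109)) = -102*(69 + 4*(-109)) = -102*(69 - 436) = -102*(-367) = 37434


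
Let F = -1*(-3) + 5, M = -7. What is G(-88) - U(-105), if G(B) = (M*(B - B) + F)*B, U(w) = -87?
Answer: -617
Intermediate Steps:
F = 8 (F = 3 + 5 = 8)
G(B) = 8*B (G(B) = (-7*(B - B) + 8)*B = (-7*0 + 8)*B = (0 + 8)*B = 8*B)
G(-88) - U(-105) = 8*(-88) - 1*(-87) = -704 + 87 = -617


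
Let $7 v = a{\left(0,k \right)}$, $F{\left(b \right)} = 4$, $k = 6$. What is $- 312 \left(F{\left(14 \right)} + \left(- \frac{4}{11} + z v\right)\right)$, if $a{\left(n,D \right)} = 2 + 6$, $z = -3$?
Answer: $- \frac{4992}{77} \approx -64.831$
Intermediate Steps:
$a{\left(n,D \right)} = 8$
$v = \frac{8}{7}$ ($v = \frac{1}{7} \cdot 8 = \frac{8}{7} \approx 1.1429$)
$- 312 \left(F{\left(14 \right)} + \left(- \frac{4}{11} + z v\right)\right) = - 312 \left(4 - \left(\frac{24}{7} + \frac{4}{11}\right)\right) = - 312 \left(4 - \frac{292}{77}\right) = \left(-312\right) \frac{16}{77} = - \frac{4992}{77}$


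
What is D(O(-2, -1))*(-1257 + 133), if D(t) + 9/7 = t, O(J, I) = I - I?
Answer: 10116/7 ≈ 1445.1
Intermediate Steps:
O(J, I) = 0
D(t) = -9/7 + t
D(O(-2, -1))*(-1257 + 133) = (-9/7 + 0)*(-1257 + 133) = -9/7*(-1124) = 10116/7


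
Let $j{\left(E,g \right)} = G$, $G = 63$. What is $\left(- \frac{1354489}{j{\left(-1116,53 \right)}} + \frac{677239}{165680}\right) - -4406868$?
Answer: $\frac{45773814013657}{10437840} \approx 4.3854 \cdot 10^{6}$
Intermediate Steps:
$j{\left(E,g \right)} = 63$
$\left(- \frac{1354489}{j{\left(-1116,53 \right)}} + \frac{677239}{165680}\right) - -4406868 = \left(- \frac{1354489}{63} + \frac{677239}{165680}\right) - -4406868 = \left(\left(-1354489\right) \frac{1}{63} + 677239 \cdot \frac{1}{165680}\right) + 4406868 = \left(- \frac{1354489}{63} + \frac{677239}{165680}\right) + 4406868 = - \frac{224369071463}{10437840} + 4406868 = \frac{45773814013657}{10437840}$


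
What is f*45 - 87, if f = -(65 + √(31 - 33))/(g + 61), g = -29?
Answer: -5709/32 - 45*I*√2/32 ≈ -178.41 - 1.9887*I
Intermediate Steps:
f = -65/32 - I*√2/32 (f = -(65 + √(31 - 33))/(-29 + 61) = -(65 + √(-2))/32 = -(65 + I*√2)/32 = -(65/32 + I*√2/32) = -65/32 - I*√2/32 ≈ -2.0313 - 0.044194*I)
f*45 - 87 = (-65/32 - I*√2/32)*45 - 87 = (-2925/32 - 45*I*√2/32) - 87 = -5709/32 - 45*I*√2/32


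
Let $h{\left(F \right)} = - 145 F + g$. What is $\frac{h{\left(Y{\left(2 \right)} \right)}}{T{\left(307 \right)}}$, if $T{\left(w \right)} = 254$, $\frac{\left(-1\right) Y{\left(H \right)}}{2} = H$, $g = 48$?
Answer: $\frac{314}{127} \approx 2.4724$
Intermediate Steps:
$Y{\left(H \right)} = - 2 H$
$h{\left(F \right)} = 48 - 145 F$ ($h{\left(F \right)} = - 145 F + 48 = 48 - 145 F$)
$\frac{h{\left(Y{\left(2 \right)} \right)}}{T{\left(307 \right)}} = \frac{48 - 145 \left(\left(-2\right) 2\right)}{254} = \left(48 - -580\right) \frac{1}{254} = \left(48 + 580\right) \frac{1}{254} = 628 \cdot \frac{1}{254} = \frac{314}{127}$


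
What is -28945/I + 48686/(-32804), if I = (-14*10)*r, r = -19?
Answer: -7707261/623276 ≈ -12.366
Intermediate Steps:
I = 2660 (I = -14*10*(-19) = -140*(-19) = 2660)
-28945/I + 48686/(-32804) = -28945/2660 + 48686/(-32804) = -28945*1/2660 + 48686*(-1/32804) = -827/76 - 24343/16402 = -7707261/623276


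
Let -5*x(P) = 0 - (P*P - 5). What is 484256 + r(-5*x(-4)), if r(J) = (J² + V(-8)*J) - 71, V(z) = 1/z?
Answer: 3874459/8 ≈ 4.8431e+5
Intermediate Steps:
x(P) = -1 + P²/5 (x(P) = -(0 - (P*P - 5))/5 = -(0 - (P² - 5))/5 = -(0 - (-5 + P²))/5 = -(0 + (5 - P²))/5 = -(5 - P²)/5 = -1 + P²/5)
r(J) = -71 + J² - J/8 (r(J) = (J² + J/(-8)) - 71 = (J² - J/8) - 71 = -71 + J² - J/8)
484256 + r(-5*x(-4)) = 484256 + (-71 + (-5*(-1 + (⅕)*(-4)²))² - (-5)*(-1 + (⅕)*(-4)²)/8) = 484256 + (-71 + (-5*(-1 + (⅕)*16))² - (-5)*(-1 + (⅕)*16)/8) = 484256 + (-71 + (-5*(-1 + 16/5))² - (-5)*(-1 + 16/5)/8) = 484256 + (-71 + (-5*11/5)² - (-5)*11/(8*5)) = 484256 + (-71 + (-11)² - ⅛*(-11)) = 484256 + (-71 + 121 + 11/8) = 484256 + 411/8 = 3874459/8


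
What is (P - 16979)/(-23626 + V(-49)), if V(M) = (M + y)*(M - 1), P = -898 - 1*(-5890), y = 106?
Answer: 11987/26476 ≈ 0.45275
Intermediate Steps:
P = 4992 (P = -898 + 5890 = 4992)
V(M) = (-1 + M)*(106 + M) (V(M) = (M + 106)*(M - 1) = (106 + M)*(-1 + M) = (-1 + M)*(106 + M))
(P - 16979)/(-23626 + V(-49)) = (4992 - 16979)/(-23626 + (-106 + (-49)**2 + 105*(-49))) = -11987/(-23626 + (-106 + 2401 - 5145)) = -11987/(-23626 - 2850) = -11987/(-26476) = -11987*(-1/26476) = 11987/26476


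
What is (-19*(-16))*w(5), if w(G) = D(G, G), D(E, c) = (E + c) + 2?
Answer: 3648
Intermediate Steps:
D(E, c) = 2 + E + c
w(G) = 2 + 2*G (w(G) = 2 + G + G = 2 + 2*G)
(-19*(-16))*w(5) = (-19*(-16))*(2 + 2*5) = 304*(2 + 10) = 304*12 = 3648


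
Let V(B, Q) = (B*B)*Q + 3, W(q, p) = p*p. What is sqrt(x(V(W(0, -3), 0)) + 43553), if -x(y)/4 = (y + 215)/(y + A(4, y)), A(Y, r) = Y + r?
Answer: sqrt(1086645)/5 ≈ 208.48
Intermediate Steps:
W(q, p) = p**2
V(B, Q) = 3 + Q*B**2 (V(B, Q) = B**2*Q + 3 = Q*B**2 + 3 = 3 + Q*B**2)
x(y) = -4*(215 + y)/(4 + 2*y) (x(y) = -4*(y + 215)/(y + (4 + y)) = -4*(215 + y)/(4 + 2*y))
sqrt(x(V(W(0, -3), 0)) + 43553) = sqrt(2*(-215 - (3 + 0*((-3)**2)**2))/(2 + (3 + 0*((-3)**2)**2)) + 43553) = sqrt(2*(-215 - (3 + 0*9**2))/(2 + (3 + 0*9**2)) + 43553) = sqrt(2*(-215 - (3 + 0*81))/(2 + (3 + 0*81)) + 43553) = sqrt(2*(-215 - (3 + 0))/(2 + (3 + 0)) + 43553) = sqrt(2*(-215 - 1*3)/(2 + 3) + 43553) = sqrt(2*(-215 - 3)/5 + 43553) = sqrt(2*(1/5)*(-218) + 43553) = sqrt(-436/5 + 43553) = sqrt(217329/5) = sqrt(1086645)/5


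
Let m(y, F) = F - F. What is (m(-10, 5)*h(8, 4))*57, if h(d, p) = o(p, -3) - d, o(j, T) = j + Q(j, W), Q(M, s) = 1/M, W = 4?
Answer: 0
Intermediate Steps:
Q(M, s) = 1/M
o(j, T) = j + 1/j
h(d, p) = p + 1/p - d (h(d, p) = (p + 1/p) - d = p + 1/p - d)
m(y, F) = 0
(m(-10, 5)*h(8, 4))*57 = (0*(4 + 1/4 - 1*8))*57 = (0*(4 + ¼ - 8))*57 = (0*(-15/4))*57 = 0*57 = 0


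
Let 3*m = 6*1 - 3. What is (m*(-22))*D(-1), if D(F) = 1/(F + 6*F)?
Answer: 22/7 ≈ 3.1429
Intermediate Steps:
D(F) = 1/(7*F)
m = 1 (m = (6*1 - 3)/3 = (6 - 3)/3 = (1/3)*3 = 1)
(m*(-22))*D(-1) = (1*(-22))*((1/7)/(-1)) = -22*(-1)/7 = -22*(-1/7) = 22/7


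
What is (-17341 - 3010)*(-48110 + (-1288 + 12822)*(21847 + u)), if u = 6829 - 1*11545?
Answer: -4020153716244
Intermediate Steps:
u = -4716 (u = 6829 - 11545 = -4716)
(-17341 - 3010)*(-48110 + (-1288 + 12822)*(21847 + u)) = (-17341 - 3010)*(-48110 + (-1288 + 12822)*(21847 - 4716)) = -20351*(-48110 + 11534*17131) = -20351*(-48110 + 197588954) = -20351*197540844 = -4020153716244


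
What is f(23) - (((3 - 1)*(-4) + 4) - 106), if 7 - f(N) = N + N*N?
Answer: -435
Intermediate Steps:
f(N) = 7 - N - N² (f(N) = 7 - (N + N*N) = 7 - (N + N²) = 7 + (-N - N²) = 7 - N - N²)
f(23) - (((3 - 1)*(-4) + 4) - 106) = (7 - 1*23 - 1*23²) - (((3 - 1)*(-4) + 4) - 106) = (7 - 23 - 1*529) - ((2*(-4) + 4) - 106) = (7 - 23 - 529) - ((-8 + 4) - 106) = -545 - (-4 - 106) = -545 - 1*(-110) = -545 + 110 = -435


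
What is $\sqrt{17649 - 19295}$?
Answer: $i \sqrt{1646} \approx 40.571 i$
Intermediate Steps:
$\sqrt{17649 - 19295} = \sqrt{-1646} = i \sqrt{1646}$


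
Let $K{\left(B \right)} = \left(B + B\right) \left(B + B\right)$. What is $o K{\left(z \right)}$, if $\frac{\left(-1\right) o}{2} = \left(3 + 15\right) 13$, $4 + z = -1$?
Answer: $-46800$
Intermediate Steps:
$z = -5$ ($z = -4 - 1 = -5$)
$o = -468$ ($o = - 2 \left(3 + 15\right) 13 = - 2 \cdot 18 \cdot 13 = \left(-2\right) 234 = -468$)
$K{\left(B \right)} = 4 B^{2}$ ($K{\left(B \right)} = 2 B 2 B = 4 B^{2}$)
$o K{\left(z \right)} = - 468 \cdot 4 \left(-5\right)^{2} = - 468 \cdot 4 \cdot 25 = \left(-468\right) 100 = -46800$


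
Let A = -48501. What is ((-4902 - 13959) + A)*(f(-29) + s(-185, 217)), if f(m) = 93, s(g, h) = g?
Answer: 6197304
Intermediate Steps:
((-4902 - 13959) + A)*(f(-29) + s(-185, 217)) = ((-4902 - 13959) - 48501)*(93 - 185) = (-18861 - 48501)*(-92) = -67362*(-92) = 6197304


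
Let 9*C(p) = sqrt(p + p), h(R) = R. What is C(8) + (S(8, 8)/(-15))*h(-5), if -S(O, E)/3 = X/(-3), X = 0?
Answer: 4/9 ≈ 0.44444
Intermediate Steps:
S(O, E) = 0 (S(O, E) = -0/(-3) = -0*(-1)/3 = -3*0 = 0)
C(p) = sqrt(2)*sqrt(p)/9 (C(p) = sqrt(p + p)/9 = sqrt(2*p)/9 = (sqrt(2)*sqrt(p))/9 = sqrt(2)*sqrt(p)/9)
C(8) + (S(8, 8)/(-15))*h(-5) = sqrt(2)*sqrt(8)/9 + (0/(-15))*(-5) = sqrt(2)*(2*sqrt(2))/9 + (0*(-1/15))*(-5) = 4/9 + 0*(-5) = 4/9 + 0 = 4/9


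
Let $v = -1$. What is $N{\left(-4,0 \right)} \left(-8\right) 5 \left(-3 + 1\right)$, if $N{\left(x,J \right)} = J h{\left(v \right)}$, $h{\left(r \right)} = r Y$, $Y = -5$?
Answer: $0$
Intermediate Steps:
$h{\left(r \right)} = - 5 r$ ($h{\left(r \right)} = r \left(-5\right) = - 5 r$)
$N{\left(x,J \right)} = 5 J$ ($N{\left(x,J \right)} = J \left(\left(-5\right) \left(-1\right)\right) = J 5 = 5 J$)
$N{\left(-4,0 \right)} \left(-8\right) 5 \left(-3 + 1\right) = 5 \cdot 0 \left(-8\right) 5 \left(-3 + 1\right) = 0 \left(-8\right) 5 \left(-2\right) = 0 \left(-10\right) = 0$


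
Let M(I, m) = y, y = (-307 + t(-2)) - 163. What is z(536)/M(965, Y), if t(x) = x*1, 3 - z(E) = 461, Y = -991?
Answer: 229/236 ≈ 0.97034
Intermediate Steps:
z(E) = -458 (z(E) = 3 - 1*461 = 3 - 461 = -458)
t(x) = x
y = -472 (y = (-307 - 2) - 163 = -309 - 163 = -472)
M(I, m) = -472
z(536)/M(965, Y) = -458/(-472) = -458*(-1/472) = 229/236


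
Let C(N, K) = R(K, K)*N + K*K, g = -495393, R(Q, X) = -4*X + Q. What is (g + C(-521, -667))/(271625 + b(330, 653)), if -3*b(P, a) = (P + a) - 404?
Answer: -1093025/271432 ≈ -4.0269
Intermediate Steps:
R(Q, X) = Q - 4*X
b(P, a) = 404/3 - P/3 - a/3 (b(P, a) = -((P + a) - 404)/3 = -(-404 + P + a)/3 = 404/3 - P/3 - a/3)
C(N, K) = K² - 3*K*N (C(N, K) = (K - 4*K)*N + K*K = (-3*K)*N + K² = -3*K*N + K² = K² - 3*K*N)
(g + C(-521, -667))/(271625 + b(330, 653)) = (-495393 - 667*(-667 - 3*(-521)))/(271625 + (404/3 - ⅓*330 - ⅓*653)) = (-495393 - 667*(-667 + 1563))/(271625 + (404/3 - 110 - 653/3)) = (-495393 - 667*896)/(271625 - 193) = (-495393 - 597632)/271432 = -1093025*1/271432 = -1093025/271432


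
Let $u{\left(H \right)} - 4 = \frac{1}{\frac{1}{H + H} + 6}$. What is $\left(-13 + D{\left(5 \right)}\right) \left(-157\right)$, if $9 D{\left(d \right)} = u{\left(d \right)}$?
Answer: $\frac{1080631}{549} \approx 1968.4$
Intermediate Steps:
$u{\left(H \right)} = 4 + \frac{1}{6 + \frac{1}{2 H}}$ ($u{\left(H \right)} = 4 + \frac{1}{\frac{1}{H + H} + 6} = 4 + \frac{1}{\frac{1}{2 H} + 6} = 4 + \frac{1}{6 + \frac{1}{2 H}}$)
$D{\left(d \right)} = \frac{2 \left(2 + 25 d\right)}{9 \left(1 + 12 d\right)}$ ($D{\left(d \right)} = \frac{2 \frac{1}{1 + 12 d} \left(2 + 25 d\right)}{9} = \frac{2 \left(2 + 25 d\right)}{9 \left(1 + 12 d\right)}$)
$\left(-13 + D{\left(5 \right)}\right) \left(-157\right) = \left(-13 + \frac{2 \left(2 + 25 \cdot 5\right)}{9 \left(1 + 12 \cdot 5\right)}\right) \left(-157\right) = \left(-13 + \frac{2 \left(2 + 125\right)}{9 \left(1 + 60\right)}\right) \left(-157\right) = \left(-13 + \frac{2}{9} \cdot \frac{1}{61} \cdot 127\right) \left(-157\right) = \left(-13 + \frac{254}{549}\right) \left(-157\right) = \left(- \frac{6883}{549}\right) \left(-157\right) = \frac{1080631}{549}$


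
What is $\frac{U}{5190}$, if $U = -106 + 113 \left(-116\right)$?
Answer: $- \frac{6607}{2595} \approx -2.5461$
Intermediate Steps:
$U = -13214$ ($U = -106 - 13108 = -13214$)
$\frac{U}{5190} = - \frac{13214}{5190} = \left(-13214\right) \frac{1}{5190} = - \frac{6607}{2595}$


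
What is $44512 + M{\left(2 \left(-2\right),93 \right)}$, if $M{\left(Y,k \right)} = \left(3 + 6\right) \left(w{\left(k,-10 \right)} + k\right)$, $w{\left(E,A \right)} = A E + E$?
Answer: $37816$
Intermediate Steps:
$w{\left(E,A \right)} = E + A E$
$M{\left(Y,k \right)} = - 72 k$ ($M{\left(Y,k \right)} = \left(3 + 6\right) \left(k \left(1 - 10\right) + k\right) = 9 \left(k \left(-9\right) + k\right) = 9 \left(- 9 k + k\right) = 9 \left(- 8 k\right) = - 72 k$)
$44512 + M{\left(2 \left(-2\right),93 \right)} = 44512 - 6696 = 37816$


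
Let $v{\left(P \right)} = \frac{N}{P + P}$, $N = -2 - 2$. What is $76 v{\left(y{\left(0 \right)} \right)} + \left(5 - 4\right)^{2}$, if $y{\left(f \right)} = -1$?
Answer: $153$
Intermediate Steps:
$N = -4$
$v{\left(P \right)} = - \frac{2}{P}$ ($v{\left(P \right)} = - \frac{4}{P + P} = - \frac{4}{2 P} = - 4 \frac{1}{2 P} = - \frac{2}{P}$)
$76 v{\left(y{\left(0 \right)} \right)} + \left(5 - 4\right)^{2} = 76 \left(- \frac{2}{-1}\right) + \left(5 - 4\right)^{2} = 76 \left(\left(-2\right) \left(-1\right)\right) + 1^{2} = 76 \cdot 2 + 1 = 152 + 1 = 153$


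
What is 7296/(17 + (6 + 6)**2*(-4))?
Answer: -7296/559 ≈ -13.052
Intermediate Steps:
7296/(17 + (6 + 6)**2*(-4)) = 7296/(17 + 12**2*(-4)) = 7296/(17 + 144*(-4)) = 7296/(17 - 576) = 7296/(-559) = 7296*(-1/559) = -7296/559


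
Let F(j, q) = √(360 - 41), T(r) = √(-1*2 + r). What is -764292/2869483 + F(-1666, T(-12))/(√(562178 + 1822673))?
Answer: -764292/2869483 + √760767469/2384851 ≈ -0.25479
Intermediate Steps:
T(r) = √(-2 + r)
F(j, q) = √319
-764292/2869483 + F(-1666, T(-12))/(√(562178 + 1822673)) = -764292/2869483 + √319/(√(562178 + 1822673)) = -764292*1/2869483 + √319/(√2384851) = -764292/2869483 + √319*(√2384851/2384851) = -764292/2869483 + √760767469/2384851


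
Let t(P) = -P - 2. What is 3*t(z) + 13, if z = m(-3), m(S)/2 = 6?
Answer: -29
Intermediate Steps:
m(S) = 12 (m(S) = 2*6 = 12)
z = 12
t(P) = -2 - P
3*t(z) + 13 = 3*(-2 - 1*12) + 13 = 3*(-2 - 12) + 13 = 3*(-14) + 13 = -42 + 13 = -29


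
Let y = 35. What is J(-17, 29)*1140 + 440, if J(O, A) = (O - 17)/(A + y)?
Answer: -1325/8 ≈ -165.63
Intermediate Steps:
J(O, A) = (-17 + O)/(35 + A) (J(O, A) = (O - 17)/(A + 35) = (-17 + O)/(35 + A))
J(-17, 29)*1140 + 440 = ((-17 - 17)/(35 + 29))*1140 + 440 = (-34/64)*1140 + 440 = ((1/64)*(-34))*1140 + 440 = -17/32*1140 + 440 = -4845/8 + 440 = -1325/8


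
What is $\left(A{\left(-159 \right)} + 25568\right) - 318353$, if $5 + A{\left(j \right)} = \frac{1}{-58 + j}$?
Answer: $- \frac{63535431}{217} \approx -2.9279 \cdot 10^{5}$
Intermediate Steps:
$A{\left(j \right)} = -5 + \frac{1}{-58 + j}$
$\left(A{\left(-159 \right)} + 25568\right) - 318353 = \left(\frac{291 - -795}{-58 - 159} + 25568\right) - 318353 = \left(\frac{291 + 795}{-217} + 25568\right) - 318353 = \left(\left(- \frac{1}{217}\right) 1086 + 25568\right) - 318353 = \left(- \frac{1086}{217} + 25568\right) - 318353 = \frac{5547170}{217} - 318353 = - \frac{63535431}{217}$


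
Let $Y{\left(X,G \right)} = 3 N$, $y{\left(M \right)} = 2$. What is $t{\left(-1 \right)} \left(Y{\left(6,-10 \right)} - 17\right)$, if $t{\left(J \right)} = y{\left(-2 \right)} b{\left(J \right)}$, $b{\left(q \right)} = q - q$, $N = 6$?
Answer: $0$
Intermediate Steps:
$b{\left(q \right)} = 0$
$t{\left(J \right)} = 0$ ($t{\left(J \right)} = 2 \cdot 0 = 0$)
$Y{\left(X,G \right)} = 18$ ($Y{\left(X,G \right)} = 3 \cdot 6 = 18$)
$t{\left(-1 \right)} \left(Y{\left(6,-10 \right)} - 17\right) = 0 \left(18 - 17\right) = 0 \cdot 1 = 0$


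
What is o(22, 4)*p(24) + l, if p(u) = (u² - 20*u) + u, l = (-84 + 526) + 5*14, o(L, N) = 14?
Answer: 2192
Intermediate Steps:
l = 512 (l = 442 + 70 = 512)
p(u) = u² - 19*u
o(22, 4)*p(24) + l = 14*(24*(-19 + 24)) + 512 = 14*(24*5) + 512 = 14*120 + 512 = 1680 + 512 = 2192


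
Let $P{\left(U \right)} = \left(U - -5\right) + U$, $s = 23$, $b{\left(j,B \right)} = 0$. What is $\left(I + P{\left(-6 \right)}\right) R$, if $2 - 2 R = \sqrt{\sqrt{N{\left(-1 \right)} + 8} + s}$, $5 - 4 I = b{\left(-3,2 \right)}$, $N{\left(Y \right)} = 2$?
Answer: $- \frac{23}{4} + \frac{23 \sqrt{23 + \sqrt{10}}}{8} \approx 8.9554$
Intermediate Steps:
$I = \frac{5}{4}$ ($I = \frac{5}{4} - 0 = \frac{5}{4} + 0 = \frac{5}{4} \approx 1.25$)
$P{\left(U \right)} = 5 + 2 U$ ($P{\left(U \right)} = \left(U + 5\right) + U = \left(5 + U\right) + U = 5 + 2 U$)
$R = 1 - \frac{\sqrt{23 + \sqrt{10}}}{2}$ ($R = 1 - \frac{\sqrt{\sqrt{2 + 8} + 23}}{2} = 1 - \frac{\sqrt{\sqrt{10} + 23}}{2} = 1 - \frac{\sqrt{23 + \sqrt{10}}}{2} \approx -1.5575$)
$\left(I + P{\left(-6 \right)}\right) R = \left(\frac{5}{4} + \left(5 + 2 \left(-6\right)\right)\right) \left(1 - \frac{\sqrt{23 + \sqrt{10}}}{2}\right) = \left(\frac{5}{4} + \left(5 - 12\right)\right) \left(1 - \frac{\sqrt{23 + \sqrt{10}}}{2}\right) = \left(\frac{5}{4} - 7\right) \left(1 - \frac{\sqrt{23 + \sqrt{10}}}{2}\right) = - \frac{23 \left(1 - \frac{\sqrt{23 + \sqrt{10}}}{2}\right)}{4} = - \frac{23}{4} + \frac{23 \sqrt{23 + \sqrt{10}}}{8}$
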